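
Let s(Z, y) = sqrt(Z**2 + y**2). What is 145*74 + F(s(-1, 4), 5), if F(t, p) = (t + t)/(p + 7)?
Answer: 10730 + sqrt(17)/6 ≈ 10731.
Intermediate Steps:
F(t, p) = 2*t/(7 + p) (F(t, p) = (2*t)/(7 + p) = 2*t/(7 + p))
145*74 + F(s(-1, 4), 5) = 145*74 + 2*sqrt((-1)**2 + 4**2)/(7 + 5) = 10730 + 2*sqrt(1 + 16)/12 = 10730 + 2*sqrt(17)*(1/12) = 10730 + sqrt(17)/6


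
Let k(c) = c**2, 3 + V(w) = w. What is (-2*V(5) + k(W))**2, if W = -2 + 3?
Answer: 9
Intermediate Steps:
W = 1
V(w) = -3 + w
(-2*V(5) + k(W))**2 = (-2*(-3 + 5) + 1**2)**2 = (-2*2 + 1)**2 = (-4 + 1)**2 = (-3)**2 = 9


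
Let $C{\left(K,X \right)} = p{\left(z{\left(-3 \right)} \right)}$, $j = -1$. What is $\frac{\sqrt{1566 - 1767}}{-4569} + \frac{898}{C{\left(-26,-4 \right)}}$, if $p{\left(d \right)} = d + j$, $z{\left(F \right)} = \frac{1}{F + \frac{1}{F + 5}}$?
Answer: $- \frac{4490}{7} - \frac{i \sqrt{201}}{4569} \approx -641.43 - 0.003103 i$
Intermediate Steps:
$z{\left(F \right)} = \frac{1}{F + \frac{1}{5 + F}}$
$p{\left(d \right)} = -1 + d$ ($p{\left(d \right)} = d - 1 = -1 + d$)
$C{\left(K,X \right)} = - \frac{7}{5}$ ($C{\left(K,X \right)} = -1 + \frac{5 - 3}{1 + \left(-3\right)^{2} + 5 \left(-3\right)} = -1 + \frac{1}{1 + 9 - 15} \cdot 2 = -1 + \frac{1}{-5} \cdot 2 = -1 - \frac{2}{5} = - \frac{7}{5}$)
$\frac{\sqrt{1566 - 1767}}{-4569} + \frac{898}{C{\left(-26,-4 \right)}} = \frac{\sqrt{1566 - 1767}}{-4569} + \frac{898}{- \frac{7}{5}} = \sqrt{-201} \left(- \frac{1}{4569}\right) + 898 \left(- \frac{5}{7}\right) = i \sqrt{201} \left(- \frac{1}{4569}\right) - \frac{4490}{7} = - \frac{i \sqrt{201}}{4569} - \frac{4490}{7} = - \frac{4490}{7} - \frac{i \sqrt{201}}{4569}$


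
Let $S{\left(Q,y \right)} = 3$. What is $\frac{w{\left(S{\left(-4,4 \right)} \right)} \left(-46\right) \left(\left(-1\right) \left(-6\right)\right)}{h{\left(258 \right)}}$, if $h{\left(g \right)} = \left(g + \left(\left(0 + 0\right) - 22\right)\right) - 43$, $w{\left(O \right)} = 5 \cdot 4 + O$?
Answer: $- \frac{6348}{193} \approx -32.891$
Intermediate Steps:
$w{\left(O \right)} = 20 + O$
$h{\left(g \right)} = -65 + g$ ($h{\left(g \right)} = \left(g + \left(0 - 22\right)\right) - 43 = \left(g - 22\right) - 43 = \left(-22 + g\right) - 43 = -65 + g$)
$\frac{w{\left(S{\left(-4,4 \right)} \right)} \left(-46\right) \left(\left(-1\right) \left(-6\right)\right)}{h{\left(258 \right)}} = \frac{\left(20 + 3\right) \left(-46\right) \left(\left(-1\right) \left(-6\right)\right)}{-65 + 258} = \frac{23 \left(-46\right) 6}{193} = \left(-1058\right) 6 \cdot \frac{1}{193} = \left(-6348\right) \frac{1}{193} = - \frac{6348}{193}$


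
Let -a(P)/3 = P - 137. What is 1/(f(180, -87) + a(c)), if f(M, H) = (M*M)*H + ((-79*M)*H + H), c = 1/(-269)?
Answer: -269/425379381 ≈ -6.3238e-7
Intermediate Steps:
c = -1/269 ≈ -0.0037175
a(P) = 411 - 3*P (a(P) = -3*(P - 137) = -3*(-137 + P) = 411 - 3*P)
f(M, H) = H + H*M² - 79*H*M (f(M, H) = M²*H + (-79*H*M + H) = H*M² + (H - 79*H*M) = H + H*M² - 79*H*M)
1/(f(180, -87) + a(c)) = 1/(-87*(1 + 180² - 79*180) + (411 - 3*(-1/269))) = 1/(-87*(1 + 32400 - 14220) + (411 + 3/269)) = 1/(-87*18181 + 110562/269) = 1/(-1581747 + 110562/269) = 1/(-425379381/269) = -269/425379381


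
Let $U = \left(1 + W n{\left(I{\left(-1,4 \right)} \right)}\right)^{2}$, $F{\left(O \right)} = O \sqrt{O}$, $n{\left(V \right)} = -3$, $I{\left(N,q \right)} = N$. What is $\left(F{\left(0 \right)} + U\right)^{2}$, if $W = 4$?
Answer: $14641$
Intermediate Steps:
$F{\left(O \right)} = O^{\frac{3}{2}}$
$U = 121$ ($U = \left(1 + 4 \left(-3\right)\right)^{2} = \left(1 - 12\right)^{2} = \left(-11\right)^{2} = 121$)
$\left(F{\left(0 \right)} + U\right)^{2} = \left(0^{\frac{3}{2}} + 121\right)^{2} = \left(0 + 121\right)^{2} = 121^{2} = 14641$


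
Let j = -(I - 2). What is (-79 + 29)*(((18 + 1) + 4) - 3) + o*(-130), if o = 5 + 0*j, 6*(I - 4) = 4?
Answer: -1650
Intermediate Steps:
I = 14/3 (I = 4 + (⅙)*4 = 4 + ⅔ = 14/3 ≈ 4.6667)
j = -8/3 (j = -(14/3 - 2) = -1*8/3 = -8/3 ≈ -2.6667)
o = 5 (o = 5 + 0*(-8/3) = 5 + 0 = 5)
(-79 + 29)*(((18 + 1) + 4) - 3) + o*(-130) = (-79 + 29)*(((18 + 1) + 4) - 3) + 5*(-130) = -50*((19 + 4) - 3) - 650 = -50*(23 - 3) - 650 = -50*20 - 650 = -1000 - 650 = -1650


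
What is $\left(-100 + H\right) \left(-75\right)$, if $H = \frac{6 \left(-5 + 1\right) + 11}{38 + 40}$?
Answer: $\frac{15025}{2} \approx 7512.5$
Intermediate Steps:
$H = - \frac{1}{6}$ ($H = \frac{6 \left(-4\right) + 11}{78} = \left(-24 + 11\right) \frac{1}{78} = \left(-13\right) \frac{1}{78} = - \frac{1}{6} \approx -0.16667$)
$\left(-100 + H\right) \left(-75\right) = \left(-100 - \frac{1}{6}\right) \left(-75\right) = \left(- \frac{601}{6}\right) \left(-75\right) = \frac{15025}{2}$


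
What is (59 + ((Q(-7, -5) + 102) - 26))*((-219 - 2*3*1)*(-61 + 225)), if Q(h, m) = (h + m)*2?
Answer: -4095900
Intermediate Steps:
Q(h, m) = 2*h + 2*m
(59 + ((Q(-7, -5) + 102) - 26))*((-219 - 2*3*1)*(-61 + 225)) = (59 + (((2*(-7) + 2*(-5)) + 102) - 26))*((-219 - 2*3*1)*(-61 + 225)) = (59 + (((-14 - 10) + 102) - 26))*((-219 - 6*1)*164) = (59 + ((-24 + 102) - 26))*((-219 - 6)*164) = (59 + (78 - 26))*(-225*164) = (59 + 52)*(-36900) = 111*(-36900) = -4095900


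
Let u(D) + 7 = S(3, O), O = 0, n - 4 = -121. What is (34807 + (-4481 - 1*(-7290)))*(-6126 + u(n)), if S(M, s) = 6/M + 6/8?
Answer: -230595484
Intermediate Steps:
n = -117 (n = 4 - 121 = -117)
S(M, s) = 3/4 + 6/M (S(M, s) = 6/M + 6*(1/8) = 6/M + 3/4 = 3/4 + 6/M)
u(D) = -17/4 (u(D) = -7 + (3/4 + 6/3) = -7 + (3/4 + 6*(1/3)) = -7 + (3/4 + 2) = -7 + 11/4 = -17/4)
(34807 + (-4481 - 1*(-7290)))*(-6126 + u(n)) = (34807 + (-4481 - 1*(-7290)))*(-6126 - 17/4) = (34807 + (-4481 + 7290))*(-24521/4) = (34807 + 2809)*(-24521/4) = 37616*(-24521/4) = -230595484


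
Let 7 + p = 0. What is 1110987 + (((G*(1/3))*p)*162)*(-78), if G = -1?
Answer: 1081503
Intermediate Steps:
p = -7 (p = -7 + 0 = -7)
1110987 + (((G*(1/3))*p)*162)*(-78) = 1110987 + ((-1/3*(-7))*162)*(-78) = 1110987 + ((-1*⅓*(-7))*162)*(-78) = 1110987 + (-⅓*(-7)*162)*(-78) = 1110987 + ((7/3)*162)*(-78) = 1110987 + 378*(-78) = 1110987 - 29484 = 1081503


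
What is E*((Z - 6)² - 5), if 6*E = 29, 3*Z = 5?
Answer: 1798/27 ≈ 66.593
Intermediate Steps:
Z = 5/3 (Z = (⅓)*5 = 5/3 ≈ 1.6667)
E = 29/6 (E = (⅙)*29 = 29/6 ≈ 4.8333)
E*((Z - 6)² - 5) = 29*((5/3 - 6)² - 5)/6 = 29*((-13/3)² - 5)/6 = 29*(169/9 - 5)/6 = (29/6)*(124/9) = 1798/27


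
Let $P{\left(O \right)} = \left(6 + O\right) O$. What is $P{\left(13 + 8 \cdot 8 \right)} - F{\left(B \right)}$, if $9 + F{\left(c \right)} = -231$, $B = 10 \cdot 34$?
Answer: $6631$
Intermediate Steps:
$B = 340$
$P{\left(O \right)} = O \left(6 + O\right)$
$F{\left(c \right)} = -240$ ($F{\left(c \right)} = -9 - 231 = -240$)
$P{\left(13 + 8 \cdot 8 \right)} - F{\left(B \right)} = \left(13 + 8 \cdot 8\right) \left(6 + \left(13 + 8 \cdot 8\right)\right) - -240 = \left(13 + 64\right) \left(6 + \left(13 + 64\right)\right) + 240 = 77 \left(6 + 77\right) + 240 = 77 \cdot 83 + 240 = 6391 + 240 = 6631$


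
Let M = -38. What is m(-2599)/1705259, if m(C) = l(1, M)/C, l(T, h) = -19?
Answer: 19/4431968141 ≈ 4.2870e-9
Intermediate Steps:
m(C) = -19/C
m(-2599)/1705259 = -19/(-2599)/1705259 = -19*(-1/2599)*(1/1705259) = (19/2599)*(1/1705259) = 19/4431968141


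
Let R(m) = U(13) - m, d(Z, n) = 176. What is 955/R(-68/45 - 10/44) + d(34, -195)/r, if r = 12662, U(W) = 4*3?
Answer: 5986840838/86107931 ≈ 69.527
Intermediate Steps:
U(W) = 12
R(m) = 12 - m
955/R(-68/45 - 10/44) + d(34, -195)/r = 955/(12 - (-68/45 - 10/44)) + 176/12662 = 955/(12 - (-68*1/45 - 10*1/44)) + 176*(1/12662) = 955/(12 - (-68/45 - 5/22)) + 88/6331 = 955/(12 - 1*(-1721/990)) + 88/6331 = 955/(12 + 1721/990) + 88/6331 = 955/(13601/990) + 88/6331 = 955*(990/13601) + 88/6331 = 945450/13601 + 88/6331 = 5986840838/86107931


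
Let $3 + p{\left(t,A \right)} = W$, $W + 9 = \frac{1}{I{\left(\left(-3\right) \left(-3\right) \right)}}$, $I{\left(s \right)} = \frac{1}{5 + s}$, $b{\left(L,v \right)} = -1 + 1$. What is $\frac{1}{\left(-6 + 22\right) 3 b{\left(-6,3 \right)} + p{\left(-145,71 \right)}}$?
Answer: $\frac{1}{2} \approx 0.5$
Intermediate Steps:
$b{\left(L,v \right)} = 0$
$W = 5$ ($W = -9 + \frac{1}{\frac{1}{5 - -9}} = -9 + \frac{1}{\frac{1}{5 + 9}} = -9 + \frac{1}{\frac{1}{14}} = -9 + 14 = 5$)
$p{\left(t,A \right)} = 2$ ($p{\left(t,A \right)} = -3 + 5 = 2$)
$\frac{1}{\left(-6 + 22\right) 3 b{\left(-6,3 \right)} + p{\left(-145,71 \right)}} = \frac{1}{\left(-6 + 22\right) 3 \cdot 0 + 2} = \frac{1}{16 \cdot 3 \cdot 0 + 2} = \frac{1}{48 \cdot 0 + 2} = \frac{1}{0 + 2} = \frac{1}{2}$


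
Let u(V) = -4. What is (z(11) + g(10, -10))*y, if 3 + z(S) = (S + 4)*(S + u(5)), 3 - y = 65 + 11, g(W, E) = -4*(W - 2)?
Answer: -5110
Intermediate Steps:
g(W, E) = 8 - 4*W (g(W, E) = -4*(-2 + W) = 8 - 4*W)
y = -73 (y = 3 - (65 + 11) = 3 - 1*76 = 3 - 76 = -73)
z(S) = -3 + (-4 + S)*(4 + S) (z(S) = -3 + (S + 4)*(S - 4) = -3 + (4 + S)*(-4 + S) = -3 + (-4 + S)*(4 + S))
(z(11) + g(10, -10))*y = ((-19 + 11²) + (8 - 4*10))*(-73) = ((-19 + 121) + (8 - 40))*(-73) = (102 - 32)*(-73) = 70*(-73) = -5110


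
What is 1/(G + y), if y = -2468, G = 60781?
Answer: 1/58313 ≈ 1.7149e-5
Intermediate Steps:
1/(G + y) = 1/(60781 - 2468) = 1/58313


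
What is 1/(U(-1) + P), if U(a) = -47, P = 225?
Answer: 1/178 ≈ 0.0056180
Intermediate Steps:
1/(U(-1) + P) = 1/(-47 + 225) = 1/178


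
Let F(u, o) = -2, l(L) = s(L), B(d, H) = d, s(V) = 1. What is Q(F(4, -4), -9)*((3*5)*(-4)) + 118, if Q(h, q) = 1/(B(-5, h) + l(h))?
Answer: 133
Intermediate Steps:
l(L) = 1
Q(h, q) = -¼ (Q(h, q) = 1/(-5 + 1) = 1/(-4) = -¼)
Q(F(4, -4), -9)*((3*5)*(-4)) + 118 = -3*5*(-4)/4 + 118 = -15*(-4)/4 + 118 = -¼*(-60) + 118 = 15 + 118 = 133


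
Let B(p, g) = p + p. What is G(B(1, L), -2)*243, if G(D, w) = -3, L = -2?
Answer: -729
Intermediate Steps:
B(p, g) = 2*p
G(B(1, L), -2)*243 = -3*243 = -729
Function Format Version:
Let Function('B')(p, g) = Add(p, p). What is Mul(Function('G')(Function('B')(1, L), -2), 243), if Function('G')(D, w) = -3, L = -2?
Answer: -729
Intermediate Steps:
Function('B')(p, g) = Mul(2, p)
Mul(Function('G')(Function('B')(1, L), -2), 243) = Mul(-3, 243) = -729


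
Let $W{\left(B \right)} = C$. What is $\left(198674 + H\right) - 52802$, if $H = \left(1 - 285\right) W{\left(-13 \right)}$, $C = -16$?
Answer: $150416$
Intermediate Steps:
$W{\left(B \right)} = -16$
$H = 4544$ ($H = \left(1 - 285\right) \left(-16\right) = \left(-284\right) \left(-16\right) = 4544$)
$\left(198674 + H\right) - 52802 = \left(198674 + 4544\right) - 52802 = 203218 - 52802 = 150416$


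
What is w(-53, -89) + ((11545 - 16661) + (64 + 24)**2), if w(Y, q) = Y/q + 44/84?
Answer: 4913824/1869 ≈ 2629.1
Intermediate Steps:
w(Y, q) = 11/21 + Y/q (w(Y, q) = Y/q + 44*(1/84) = Y/q + 11/21 = 11/21 + Y/q)
w(-53, -89) + ((11545 - 16661) + (64 + 24)**2) = (11/21 - 53/(-89)) + ((11545 - 16661) + (64 + 24)**2) = (11/21 - 53*(-1/89)) + (-5116 + 88**2) = (11/21 + 53/89) + (-5116 + 7744) = 2092/1869 + 2628 = 4913824/1869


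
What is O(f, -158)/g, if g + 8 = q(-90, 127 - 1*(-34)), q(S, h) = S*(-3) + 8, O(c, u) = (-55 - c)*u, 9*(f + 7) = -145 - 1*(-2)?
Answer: 22831/1215 ≈ 18.791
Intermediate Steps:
f = -206/9 (f = -7 + (-145 - 1*(-2))/9 = -7 + (-145 + 2)/9 = -7 + (⅑)*(-143) = -7 - 143/9 = -206/9 ≈ -22.889)
O(c, u) = u*(-55 - c)
q(S, h) = 8 - 3*S (q(S, h) = -3*S + 8 = 8 - 3*S)
g = 270 (g = -8 + (8 - 3*(-90)) = -8 + (8 + 270) = -8 + 278 = 270)
O(f, -158)/g = -1*(-158)*(55 - 206/9)/270 = -1*(-158)*289/9*(1/270) = (45662/9)*(1/270) = 22831/1215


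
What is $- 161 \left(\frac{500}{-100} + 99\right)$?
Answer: $-15134$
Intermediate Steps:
$- 161 \left(\frac{500}{-100} + 99\right) = - 161 \left(500 \left(- \frac{1}{100}\right) + 99\right) = - 161 \left(-5 + 99\right) = \left(-161\right) 94 = -15134$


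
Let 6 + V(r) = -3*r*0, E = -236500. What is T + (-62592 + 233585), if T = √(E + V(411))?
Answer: 170993 + I*√236506 ≈ 1.7099e+5 + 486.32*I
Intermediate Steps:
V(r) = -6 (V(r) = -6 - 3*r*0 = -6 + 0 = -6)
T = I*√236506 (T = √(-236500 - 6) = √(-236506) = I*√236506 ≈ 486.32*I)
T + (-62592 + 233585) = I*√236506 + (-62592 + 233585) = I*√236506 + 170993 = 170993 + I*√236506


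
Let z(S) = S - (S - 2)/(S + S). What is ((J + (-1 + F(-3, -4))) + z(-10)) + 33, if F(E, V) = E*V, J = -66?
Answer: -163/5 ≈ -32.600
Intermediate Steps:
z(S) = S - (-2 + S)/(2*S)
((J + (-1 + F(-3, -4))) + z(-10)) + 33 = ((-66 + (-1 - 3*(-4))) + (-1/2 - 10 + 1/(-10))) + 33 = ((-66 + (-1 + 12)) + (-1/2 - 10 - 1/10)) + 33 = ((-66 + 11) - 53/5) + 33 = (-55 - 53/5) + 33 = -328/5 + 33 = -163/5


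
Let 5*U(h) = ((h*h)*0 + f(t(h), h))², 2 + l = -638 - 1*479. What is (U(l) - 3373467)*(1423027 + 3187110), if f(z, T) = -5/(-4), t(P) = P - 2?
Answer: -248834297508979/16 ≈ -1.5552e+13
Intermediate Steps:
t(P) = -2 + P
l = -1119 (l = -2 + (-638 - 1*479) = -2 + (-638 - 479) = -2 - 1117 = -1119)
f(z, T) = 5/4 (f(z, T) = -5*(-¼) = 5/4)
U(h) = 5/16 (U(h) = ((h*h)*0 + 5/4)²/5 = (h²*0 + 5/4)²/5 = (0 + 5/4)²/5 = (5/4)²/5 = (⅕)*(25/16) = 5/16)
(U(l) - 3373467)*(1423027 + 3187110) = (5/16 - 3373467)*(1423027 + 3187110) = -53975467/16*4610137 = -248834297508979/16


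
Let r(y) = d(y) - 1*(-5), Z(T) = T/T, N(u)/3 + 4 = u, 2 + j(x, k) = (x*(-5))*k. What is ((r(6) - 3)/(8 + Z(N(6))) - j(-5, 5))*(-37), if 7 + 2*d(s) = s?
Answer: 27269/6 ≈ 4544.8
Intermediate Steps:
d(s) = -7/2 + s/2
j(x, k) = -2 - 5*k*x (j(x, k) = -2 + (x*(-5))*k = -2 + (-5*x)*k = -2 - 5*k*x)
N(u) = -12 + 3*u
Z(T) = 1
r(y) = 3/2 + y/2 (r(y) = (-7/2 + y/2) - 1*(-5) = (-7/2 + y/2) + 5 = 3/2 + y/2)
((r(6) - 3)/(8 + Z(N(6))) - j(-5, 5))*(-37) = (((3/2 + (½)*6) - 3)/(8 + 1) - (-2 - 5*5*(-5)))*(-37) = (((3/2 + 3) - 3)/9 - (-2 + 125))*(-37) = ((9/2 - 3)*(⅑) - 1*123)*(-37) = ((3/2)*(⅑) - 123)*(-37) = (⅙ - 123)*(-37) = -737/6*(-37) = 27269/6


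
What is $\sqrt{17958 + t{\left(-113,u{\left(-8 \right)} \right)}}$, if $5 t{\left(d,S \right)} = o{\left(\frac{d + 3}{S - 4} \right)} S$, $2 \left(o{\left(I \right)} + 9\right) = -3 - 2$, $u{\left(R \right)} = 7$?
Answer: $\frac{\sqrt{1794190}}{10} \approx 133.95$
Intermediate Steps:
$o{\left(I \right)} = - \frac{23}{2}$ ($o{\left(I \right)} = -9 + \frac{-3 - 2}{2} = -9 + \frac{1}{2} \left(-5\right) = -9 - \frac{5}{2} = - \frac{23}{2}$)
$t{\left(d,S \right)} = - \frac{23 S}{10}$ ($t{\left(d,S \right)} = \frac{\left(- \frac{23}{2}\right) S}{5} = - \frac{23 S}{10}$)
$\sqrt{17958 + t{\left(-113,u{\left(-8 \right)} \right)}} = \sqrt{17958 - \frac{161}{10}} = \sqrt{\frac{179419}{10}} = \frac{\sqrt{1794190}}{10}$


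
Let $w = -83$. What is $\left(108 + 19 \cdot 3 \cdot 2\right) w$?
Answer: $-18426$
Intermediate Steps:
$\left(108 + 19 \cdot 3 \cdot 2\right) w = \left(108 + 19 \cdot 3 \cdot 2\right) \left(-83\right) = \left(108 + 19 \cdot 6\right) \left(-83\right) = \left(108 + 114\right) \left(-83\right) = 222 \left(-83\right) = -18426$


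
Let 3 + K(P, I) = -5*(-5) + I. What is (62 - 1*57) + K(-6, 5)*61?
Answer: 1652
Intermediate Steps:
K(P, I) = 22 + I (K(P, I) = -3 + (-5*(-5) + I) = -3 + (25 + I) = 22 + I)
(62 - 1*57) + K(-6, 5)*61 = (62 - 1*57) + (22 + 5)*61 = (62 - 57) + 27*61 = 5 + 1647 = 1652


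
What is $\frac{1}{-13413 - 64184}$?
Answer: $- \frac{1}{77597} \approx -1.2887 \cdot 10^{-5}$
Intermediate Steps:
$\frac{1}{-13413 - 64184} = \frac{1}{-77597} = - \frac{1}{77597}$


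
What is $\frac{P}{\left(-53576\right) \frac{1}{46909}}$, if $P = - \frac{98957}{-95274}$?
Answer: $- \frac{4641973913}{5104399824} \approx -0.90941$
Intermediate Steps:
$P = \frac{98957}{95274}$ ($P = \left(-98957\right) \left(- \frac{1}{95274}\right) = \frac{98957}{95274} \approx 1.0387$)
$\frac{P}{\left(-53576\right) \frac{1}{46909}} = \frac{98957}{95274 \left(- \frac{53576}{46909}\right)} = \frac{98957}{95274} \left(- \frac{46909}{53576}\right) = - \frac{4641973913}{5104399824}$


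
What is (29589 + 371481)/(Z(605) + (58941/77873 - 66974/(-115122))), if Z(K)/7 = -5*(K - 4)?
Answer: -1797775320295710/94282288048303 ≈ -19.068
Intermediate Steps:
Z(K) = 140 - 35*K (Z(K) = 7*(-5*(K - 4)) = 7*(-5*(-4 + K)) = 7*(20 - 5*K) = 140 - 35*K)
(29589 + 371481)/(Z(605) + (58941/77873 - 66974/(-115122))) = (29589 + 371481)/((140 - 35*605) + (58941/77873 - 66974/(-115122))) = 401070/((140 - 21175) + (58941*(1/77873) - 66974*(-1/115122))) = 401070/(-21035 + (58941/77873 + 33487/57561)) = 401070/(-21035 + 6000436052/4482447753) = 401070/(-94282288048303/4482447753) = 401070*(-4482447753/94282288048303) = -1797775320295710/94282288048303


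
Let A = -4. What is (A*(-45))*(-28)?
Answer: -5040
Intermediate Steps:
(A*(-45))*(-28) = -4*(-45)*(-28) = 180*(-28) = -5040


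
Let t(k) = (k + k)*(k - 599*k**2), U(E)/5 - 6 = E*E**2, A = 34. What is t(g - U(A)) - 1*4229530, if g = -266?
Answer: 9133516658199308390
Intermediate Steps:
U(E) = 30 + 5*E**3 (U(E) = 30 + 5*(E*E**2) = 30 + 5*E**3)
t(k) = 2*k*(k - 599*k**2) (t(k) = (2*k)*(k - 599*k**2) = 2*k*(k - 599*k**2))
t(g - U(A)) - 1*4229530 = (-266 - (30 + 5*34**3))**2*(2 - 1198*(-266 - (30 + 5*34**3))) - 1*4229530 = (-266 - (30 + 5*39304))**2*(2 - 1198*(-266 - (30 + 5*39304))) - 4229530 = (-266 - (30 + 196520))**2*(2 - 1198*(-266 - (30 + 196520))) - 4229530 = (-266 - 1*196550)**2*(2 - 1198*(-266 - 1*196550)) - 4229530 = (-266 - 196550)**2*(2 - 1198*(-266 - 196550)) - 4229530 = (-196816)**2*(2 - 1198*(-196816)) - 4229530 = 38736537856*(2 + 235785568) - 4229530 = 38736537856*235785570 - 4229530 = 9133516658203537920 - 4229530 = 9133516658199308390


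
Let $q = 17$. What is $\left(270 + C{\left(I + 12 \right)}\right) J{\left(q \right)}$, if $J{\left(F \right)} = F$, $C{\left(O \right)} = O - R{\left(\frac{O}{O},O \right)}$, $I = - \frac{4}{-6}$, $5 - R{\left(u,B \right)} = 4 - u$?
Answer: $\frac{14314}{3} \approx 4771.3$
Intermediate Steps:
$R{\left(u,B \right)} = 1 + u$ ($R{\left(u,B \right)} = 5 - \left(4 - u\right) = 5 + \left(-4 + u\right) = 1 + u$)
$I = \frac{2}{3}$ ($I = \left(-4\right) \left(- \frac{1}{6}\right) = \frac{2}{3} \approx 0.66667$)
$C{\left(O \right)} = -2 + O$ ($C{\left(O \right)} = O - \left(1 + \frac{O}{O}\right) = O - \left(1 + 1\right) = O - 2 = -2 + O$)
$\left(270 + C{\left(I + 12 \right)}\right) J{\left(q \right)} = \left(270 + \left(-2 + \left(\frac{2}{3} + 12\right)\right)\right) 17 = \left(270 + \left(-2 + \frac{38}{3}\right)\right) 17 = \left(270 + \frac{32}{3}\right) 17 = \frac{842}{3} \cdot 17 = \frac{14314}{3}$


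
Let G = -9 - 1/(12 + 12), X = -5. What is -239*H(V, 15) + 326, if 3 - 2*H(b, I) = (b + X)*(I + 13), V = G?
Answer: -564191/12 ≈ -47016.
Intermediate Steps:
G = -217/24 (G = -9 - 1/24 = -217/24 ≈ -9.0417)
V = -217/24 ≈ -9.0417
H(b, I) = 3/2 - (-5 + b)*(13 + I)/2 (H(b, I) = 3/2 - (b - 5)*(I + 13)/2 = 3/2 - (-5 + b)*(13 + I)/2)
-239*H(V, 15) + 326 = -239*(34 - 13/2*(-217/24) + (5/2)*15 - ½*15*(-217/24)) + 326 = -239*(34 + 2821/48 + 75/2 + 1085/16) + 326 = -239*2377/12 + 326 = -568103/12 + 326 = -564191/12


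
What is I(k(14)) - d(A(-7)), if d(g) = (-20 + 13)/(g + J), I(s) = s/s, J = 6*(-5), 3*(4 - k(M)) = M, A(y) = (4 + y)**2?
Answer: 2/3 ≈ 0.66667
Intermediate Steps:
k(M) = 4 - M/3
J = -30
I(s) = 1
d(g) = -7/(-30 + g) (d(g) = (-20 + 13)/(g - 30) = -7/(-30 + g))
I(k(14)) - d(A(-7)) = 1 - (-7)/(-30 + (4 - 7)**2) = 1 - (-7)/(-30 + (-3)**2) = 1 - (-7)/(-30 + 9) = 1 - (-7)/(-21) = 1 - (-7)*(-1)/21 = 1 - 1*1/3 = 1 - 1/3 = 2/3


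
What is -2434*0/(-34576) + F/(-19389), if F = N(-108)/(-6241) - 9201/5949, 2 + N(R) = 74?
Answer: 19283923/239956383267 ≈ 8.0364e-5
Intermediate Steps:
N(R) = 72 (N(R) = -2 + 74 = 72)
F = -19283923/12375903 (F = 72/(-6241) - 9201/5949 = 72*(-1/6241) - 9201*1/5949 = -72/6241 - 3067/1983 = -19283923/12375903 ≈ -1.5582)
-2434*0/(-34576) + F/(-19389) = -2434*0/(-34576) - 19283923/12375903/(-19389) = 0*(-1/34576) - 19283923/12375903*(-1/19389) = 0 + 19283923/239956383267 = 19283923/239956383267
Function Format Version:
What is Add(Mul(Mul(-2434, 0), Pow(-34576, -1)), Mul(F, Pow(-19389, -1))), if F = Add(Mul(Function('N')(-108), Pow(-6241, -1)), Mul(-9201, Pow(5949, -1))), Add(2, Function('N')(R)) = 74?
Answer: Rational(19283923, 239956383267) ≈ 8.0364e-5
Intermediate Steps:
Function('N')(R) = 72 (Function('N')(R) = Add(-2, 74) = 72)
F = Rational(-19283923, 12375903) (F = Add(Mul(72, Pow(-6241, -1)), Mul(-9201, Pow(5949, -1))) = Add(Mul(72, Rational(-1, 6241)), Mul(-9201, Rational(1, 5949))) = Add(Rational(-72, 6241), Rational(-3067, 1983)) = Rational(-19283923, 12375903) ≈ -1.5582)
Add(Mul(Mul(-2434, 0), Pow(-34576, -1)), Mul(F, Pow(-19389, -1))) = Add(Mul(Mul(-2434, 0), Pow(-34576, -1)), Mul(Rational(-19283923, 12375903), Pow(-19389, -1))) = Add(Mul(0, Rational(-1, 34576)), Mul(Rational(-19283923, 12375903), Rational(-1, 19389))) = Add(0, Rational(19283923, 239956383267)) = Rational(19283923, 239956383267)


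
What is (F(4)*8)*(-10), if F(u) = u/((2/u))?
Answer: -640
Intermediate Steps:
F(u) = u²/2 (F(u) = u*(u/2) = u²/2)
(F(4)*8)*(-10) = (((½)*4²)*8)*(-10) = (((½)*16)*8)*(-10) = (8*8)*(-10) = 64*(-10) = -640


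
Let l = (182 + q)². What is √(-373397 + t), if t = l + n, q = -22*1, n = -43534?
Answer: I*√391331 ≈ 625.56*I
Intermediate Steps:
q = -22
l = 25600 (l = (182 - 22)² = 160² = 25600)
t = -17934 (t = 25600 - 43534 = -17934)
√(-373397 + t) = √(-373397 - 17934) = √(-391331) = I*√391331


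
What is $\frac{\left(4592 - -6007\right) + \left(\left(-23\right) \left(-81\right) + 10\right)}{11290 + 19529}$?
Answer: $\frac{12472}{30819} \approx 0.40469$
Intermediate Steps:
$\frac{\left(4592 - -6007\right) + \left(\left(-23\right) \left(-81\right) + 10\right)}{11290 + 19529} = \frac{\left(4592 + 6007\right) + \left(1863 + 10\right)}{30819} = \left(10599 + 1873\right) \frac{1}{30819} = 12472 \cdot \frac{1}{30819} = \frac{12472}{30819}$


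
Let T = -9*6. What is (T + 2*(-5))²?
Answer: 4096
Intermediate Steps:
T = -54
(T + 2*(-5))² = (-54 + 2*(-5))² = (-54 - 10)² = (-64)² = 4096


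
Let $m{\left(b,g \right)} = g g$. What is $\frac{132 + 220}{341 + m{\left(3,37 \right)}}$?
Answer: $\frac{176}{855} \approx 0.20585$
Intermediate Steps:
$m{\left(b,g \right)} = g^{2}$
$\frac{132 + 220}{341 + m{\left(3,37 \right)}} = \frac{132 + 220}{341 + 37^{2}} = \frac{352}{341 + 1369} = \frac{352}{1710} = 352 \cdot \frac{1}{1710} = \frac{176}{855}$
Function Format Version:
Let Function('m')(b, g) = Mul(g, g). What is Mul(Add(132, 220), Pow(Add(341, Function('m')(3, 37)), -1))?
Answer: Rational(176, 855) ≈ 0.20585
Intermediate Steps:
Function('m')(b, g) = Pow(g, 2)
Mul(Add(132, 220), Pow(Add(341, Function('m')(3, 37)), -1)) = Mul(Add(132, 220), Pow(Add(341, Pow(37, 2)), -1)) = Mul(352, Pow(Add(341, 1369), -1)) = Mul(352, Pow(1710, -1)) = Mul(352, Rational(1, 1710)) = Rational(176, 855)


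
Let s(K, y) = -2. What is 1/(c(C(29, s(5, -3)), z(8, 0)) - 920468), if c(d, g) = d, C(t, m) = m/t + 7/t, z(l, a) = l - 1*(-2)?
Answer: -29/26693567 ≈ -1.0864e-6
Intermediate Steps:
z(l, a) = 2 + l (z(l, a) = l + 2 = 2 + l)
C(t, m) = 7/t + m/t
1/(c(C(29, s(5, -3)), z(8, 0)) - 920468) = 1/((7 - 2)/29 - 920468) = 1/((1/29)*5 - 920468) = 1/(5/29 - 920468) = 1/(-26693567/29) = -29/26693567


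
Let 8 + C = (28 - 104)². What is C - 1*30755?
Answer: -24987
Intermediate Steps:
C = 5768 (C = -8 + (28 - 104)² = -8 + (-76)² = -8 + 5776 = 5768)
C - 1*30755 = 5768 - 1*30755 = 5768 - 30755 = -24987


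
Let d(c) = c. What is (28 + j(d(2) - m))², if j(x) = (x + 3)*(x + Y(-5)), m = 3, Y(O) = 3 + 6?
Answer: 1936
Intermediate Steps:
Y(O) = 9
j(x) = (3 + x)*(9 + x) (j(x) = (x + 3)*(x + 9) = (3 + x)*(9 + x))
(28 + j(d(2) - m))² = (28 + (27 + (2 - 1*3)² + 12*(2 - 1*3)))² = (28 + (27 + (2 - 3)² + 12*(2 - 3)))² = (28 + (27 + (-1)² + 12*(-1)))² = (28 + (27 + 1 - 12))² = (28 + 16)² = 44² = 1936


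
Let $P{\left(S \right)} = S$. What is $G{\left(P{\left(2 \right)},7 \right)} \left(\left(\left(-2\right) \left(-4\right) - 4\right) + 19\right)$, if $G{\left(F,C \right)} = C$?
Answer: $161$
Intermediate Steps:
$G{\left(P{\left(2 \right)},7 \right)} \left(\left(\left(-2\right) \left(-4\right) - 4\right) + 19\right) = 7 \left(\left(\left(-2\right) \left(-4\right) - 4\right) + 19\right) = 7 \left(\left(8 - 4\right) + 19\right) = 7 \left(4 + 19\right) = 7 \cdot 23 = 161$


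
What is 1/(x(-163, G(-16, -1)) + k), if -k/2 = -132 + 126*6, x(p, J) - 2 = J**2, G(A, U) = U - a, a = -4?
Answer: -1/1237 ≈ -0.00080841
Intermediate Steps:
G(A, U) = 4 + U (G(A, U) = U - 1*(-4) = U + 4 = 4 + U)
x(p, J) = 2 + J**2
k = -1248 (k = -2*(-132 + 126*6) = -2*(-132 + 756) = -2*624 = -1248)
1/(x(-163, G(-16, -1)) + k) = 1/((2 + (4 - 1)**2) - 1248) = 1/((2 + 3**2) - 1248) = 1/((2 + 9) - 1248) = 1/(11 - 1248) = 1/(-1237) = -1/1237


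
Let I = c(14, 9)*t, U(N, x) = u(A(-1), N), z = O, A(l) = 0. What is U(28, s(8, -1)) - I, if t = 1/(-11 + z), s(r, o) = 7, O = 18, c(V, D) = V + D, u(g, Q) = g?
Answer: -23/7 ≈ -3.2857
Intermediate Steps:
c(V, D) = D + V
z = 18
U(N, x) = 0
t = ⅐ (t = 1/(-11 + 18) = 1/7 = ⅐ ≈ 0.14286)
I = 23/7 (I = (9 + 14)*(⅐) = 23*(⅐) = 23/7 ≈ 3.2857)
U(28, s(8, -1)) - I = 0 - 1*23/7 = 0 - 23/7 = -23/7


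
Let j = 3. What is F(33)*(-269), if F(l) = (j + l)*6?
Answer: -58104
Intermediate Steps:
F(l) = 18 + 6*l (F(l) = (3 + l)*6 = 18 + 6*l)
F(33)*(-269) = (18 + 6*33)*(-269) = (18 + 198)*(-269) = 216*(-269) = -58104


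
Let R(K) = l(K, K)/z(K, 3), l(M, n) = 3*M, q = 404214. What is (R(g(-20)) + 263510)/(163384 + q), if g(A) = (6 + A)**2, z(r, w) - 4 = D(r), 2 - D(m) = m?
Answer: 12516578/26960905 ≈ 0.46425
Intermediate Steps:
D(m) = 2 - m
z(r, w) = 6 - r (z(r, w) = 4 + (2 - r) = 6 - r)
R(K) = 3*K/(6 - K) (R(K) = (3*K)/(6 - K) = 3*K/(6 - K))
(R(g(-20)) + 263510)/(163384 + q) = (-3*(6 - 20)**2/(-6 + (6 - 20)**2) + 263510)/(163384 + 404214) = (-3*(-14)**2/(-6 + (-14)**2) + 263510)/567598 = (-3*196/(-6 + 196) + 263510)*(1/567598) = (-3*196/190 + 263510)*(1/567598) = (-3*196*1/190 + 263510)*(1/567598) = (-294/95 + 263510)*(1/567598) = (25033156/95)*(1/567598) = 12516578/26960905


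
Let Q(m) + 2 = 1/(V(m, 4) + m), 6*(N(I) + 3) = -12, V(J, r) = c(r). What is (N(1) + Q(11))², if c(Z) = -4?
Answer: 2304/49 ≈ 47.020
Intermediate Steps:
V(J, r) = -4
N(I) = -5 (N(I) = -3 + (⅙)*(-12) = -3 - 2 = -5)
Q(m) = -2 + 1/(-4 + m)
(N(1) + Q(11))² = (-5 + (9 - 2*11)/(-4 + 11))² = (-5 + (9 - 22)/7)² = (-5 + (⅐)*(-13))² = (-5 - 13/7)² = (-48/7)² = 2304/49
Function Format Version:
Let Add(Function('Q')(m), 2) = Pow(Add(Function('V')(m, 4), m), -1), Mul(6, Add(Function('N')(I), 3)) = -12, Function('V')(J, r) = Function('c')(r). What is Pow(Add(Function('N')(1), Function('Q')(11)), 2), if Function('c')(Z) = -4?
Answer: Rational(2304, 49) ≈ 47.020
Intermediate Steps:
Function('V')(J, r) = -4
Function('N')(I) = -5 (Function('N')(I) = Add(-3, Mul(Rational(1, 6), -12)) = Add(-3, -2) = -5)
Function('Q')(m) = Add(-2, Pow(Add(-4, m), -1))
Pow(Add(Function('N')(1), Function('Q')(11)), 2) = Pow(Add(-5, Mul(Pow(Add(-4, 11), -1), Add(9, Mul(-2, 11)))), 2) = Pow(Add(-5, Mul(Pow(7, -1), Add(9, -22))), 2) = Pow(Add(-5, Mul(Rational(1, 7), -13)), 2) = Pow(Add(-5, Rational(-13, 7)), 2) = Pow(Rational(-48, 7), 2) = Rational(2304, 49)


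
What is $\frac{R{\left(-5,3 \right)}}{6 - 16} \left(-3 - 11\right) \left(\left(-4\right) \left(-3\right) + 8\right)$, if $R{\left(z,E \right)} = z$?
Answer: $-140$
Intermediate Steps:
$\frac{R{\left(-5,3 \right)}}{6 - 16} \left(-3 - 11\right) \left(\left(-4\right) \left(-3\right) + 8\right) = \frac{1}{6 - 16} \left(-5\right) \left(-3 - 11\right) \left(\left(-4\right) \left(-3\right) + 8\right) = \frac{1}{-10} \left(-5\right) \left(- 14 \left(12 + 8\right)\right) = \left(- \frac{1}{10}\right) \left(-5\right) \left(\left(-14\right) 20\right) = \frac{1}{2} \left(-280\right) = -140$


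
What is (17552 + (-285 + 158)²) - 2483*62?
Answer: -120265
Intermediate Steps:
(17552 + (-285 + 158)²) - 2483*62 = (17552 + (-127)²) - 153946 = (17552 + 16129) - 153946 = 33681 - 153946 = -120265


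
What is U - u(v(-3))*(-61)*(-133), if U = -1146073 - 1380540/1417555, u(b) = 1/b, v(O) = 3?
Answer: -977073859976/850533 ≈ -1.1488e+6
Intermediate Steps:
U = -324924578411/283511 (U = -1146073 - 1380540/1417555 = -1146073 - 1*276108/283511 = -1146073 - 276108/283511 = -324924578411/283511 ≈ -1.1461e+6)
U - u(v(-3))*(-61)*(-133) = -324924578411/283511 - -61/3*(-133) = -324924578411/283511 - (1/3)*(-61)*(-133) = -324924578411/283511 - (-61)*(-133)/3 = -324924578411/283511 - 1*8113/3 = -324924578411/283511 - 8113/3 = -977073859976/850533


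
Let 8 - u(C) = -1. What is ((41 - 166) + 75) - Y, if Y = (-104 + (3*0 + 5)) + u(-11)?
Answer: 40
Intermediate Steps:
u(C) = 9 (u(C) = 8 - 1*(-1) = 8 + 1 = 9)
Y = -90 (Y = (-104 + (3*0 + 5)) + 9 = (-104 + (0 + 5)) + 9 = (-104 + 5) + 9 = -99 + 9 = -90)
((41 - 166) + 75) - Y = ((41 - 166) + 75) - 1*(-90) = (-125 + 75) + 90 = -50 + 90 = 40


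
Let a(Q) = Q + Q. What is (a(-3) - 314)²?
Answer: 102400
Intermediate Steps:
a(Q) = 2*Q
(a(-3) - 314)² = (2*(-3) - 314)² = (-6 - 314)² = (-320)² = 102400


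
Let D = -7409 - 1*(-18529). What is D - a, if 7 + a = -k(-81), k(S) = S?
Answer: 11046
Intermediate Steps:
a = 74 (a = -7 - 1*(-81) = -7 + 81 = 74)
D = 11120 (D = -7409 + 18529 = 11120)
D - a = 11120 - 1*74 = 11120 - 74 = 11046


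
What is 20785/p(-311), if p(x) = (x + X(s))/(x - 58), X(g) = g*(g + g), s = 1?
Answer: 2556555/103 ≈ 24821.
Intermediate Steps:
X(g) = 2*g² (X(g) = g*(2*g) = 2*g²)
p(x) = (2 + x)/(-58 + x) (p(x) = (x + 2*1²)/(x - 58) = (x + 2*1)/(-58 + x) = (x + 2)/(-58 + x) = (2 + x)/(-58 + x))
20785/p(-311) = 20785/(((2 - 311)/(-58 - 311))) = 20785/((-309/(-369))) = 20785/((-1/369*(-309))) = 20785/(103/123) = 20785*(123/103) = 2556555/103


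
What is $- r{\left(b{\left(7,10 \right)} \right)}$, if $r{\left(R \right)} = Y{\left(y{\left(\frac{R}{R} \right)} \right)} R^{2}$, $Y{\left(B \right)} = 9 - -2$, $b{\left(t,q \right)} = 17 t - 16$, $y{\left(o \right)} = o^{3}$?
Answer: $-116699$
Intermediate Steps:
$b{\left(t,q \right)} = -16 + 17 t$
$Y{\left(B \right)} = 11$ ($Y{\left(B \right)} = 9 + 2 = 11$)
$r{\left(R \right)} = 11 R^{2}$
$- r{\left(b{\left(7,10 \right)} \right)} = - 11 \left(-16 + 17 \cdot 7\right)^{2} = - 11 \left(-16 + 119\right)^{2} = - 11 \cdot 103^{2} = - 11 \cdot 10609 = \left(-1\right) 116699 = -116699$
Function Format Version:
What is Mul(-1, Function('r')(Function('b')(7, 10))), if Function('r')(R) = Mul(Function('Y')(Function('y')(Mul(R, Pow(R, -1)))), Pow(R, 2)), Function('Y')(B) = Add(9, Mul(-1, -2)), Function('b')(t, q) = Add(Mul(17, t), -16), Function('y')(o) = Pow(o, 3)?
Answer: -116699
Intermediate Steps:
Function('b')(t, q) = Add(-16, Mul(17, t))
Function('Y')(B) = 11 (Function('Y')(B) = Add(9, 2) = 11)
Function('r')(R) = Mul(11, Pow(R, 2))
Mul(-1, Function('r')(Function('b')(7, 10))) = Mul(-1, Mul(11, Pow(Add(-16, Mul(17, 7)), 2))) = Mul(-1, Mul(11, Pow(Add(-16, 119), 2))) = Mul(-1, Mul(11, Pow(103, 2))) = Mul(-1, Mul(11, 10609)) = Mul(-1, 116699) = -116699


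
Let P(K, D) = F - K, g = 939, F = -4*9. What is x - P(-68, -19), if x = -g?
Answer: -971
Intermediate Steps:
F = -36
P(K, D) = -36 - K
x = -939 (x = -1*939 = -939)
x - P(-68, -19) = -939 - (-36 - 1*(-68)) = -939 - (-36 + 68) = -939 - 1*32 = -939 - 32 = -971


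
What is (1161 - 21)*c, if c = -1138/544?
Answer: -162165/68 ≈ -2384.8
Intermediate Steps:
c = -569/272 (c = -1138*1/544 = -569/272 ≈ -2.0919)
(1161 - 21)*c = (1161 - 21)*(-569/272) = 1140*(-569/272) = -162165/68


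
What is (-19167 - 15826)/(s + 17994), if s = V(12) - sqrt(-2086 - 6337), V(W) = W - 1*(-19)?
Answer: -630748825/324909048 - 34993*I*sqrt(8423)/324909048 ≈ -1.9413 - 0.0098845*I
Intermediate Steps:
V(W) = 19 + W (V(W) = W + 19 = 19 + W)
s = 31 - I*sqrt(8423) (s = (19 + 12) - sqrt(-2086 - 6337) = 31 - sqrt(-8423) = 31 - I*sqrt(8423) ≈ 31.0 - 91.777*I)
(-19167 - 15826)/(s + 17994) = (-19167 - 15826)/((31 - I*sqrt(8423)) + 17994) = -34993/(18025 - I*sqrt(8423))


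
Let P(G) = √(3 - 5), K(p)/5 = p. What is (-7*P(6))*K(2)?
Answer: -70*I*√2 ≈ -98.995*I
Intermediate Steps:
K(p) = 5*p
P(G) = I*√2 (P(G) = √(-2) = I*√2)
(-7*P(6))*K(2) = (-7*I*√2)*(5*2) = -7*I*√2*10 = -70*I*√2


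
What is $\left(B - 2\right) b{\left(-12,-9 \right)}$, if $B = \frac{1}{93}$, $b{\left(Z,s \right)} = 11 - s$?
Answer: $- \frac{3700}{93} \approx -39.785$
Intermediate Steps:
$B = \frac{1}{93} \approx 0.010753$
$\left(B - 2\right) b{\left(-12,-9 \right)} = \left(\frac{1}{93} - 2\right) \left(11 - -9\right) = - \frac{185 \left(11 + 9\right)}{93} = \left(- \frac{185}{93}\right) 20 = - \frac{3700}{93}$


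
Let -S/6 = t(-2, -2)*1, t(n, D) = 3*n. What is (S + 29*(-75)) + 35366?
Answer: 33227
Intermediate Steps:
S = 36 (S = -6*3*(-2) = -(-36) = -6*(-6) = 36)
(S + 29*(-75)) + 35366 = (36 + 29*(-75)) + 35366 = (36 - 2175) + 35366 = -2139 + 35366 = 33227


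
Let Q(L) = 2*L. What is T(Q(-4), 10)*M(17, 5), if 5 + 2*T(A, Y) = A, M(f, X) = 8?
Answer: -52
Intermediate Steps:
T(A, Y) = -5/2 + A/2
T(Q(-4), 10)*M(17, 5) = (-5/2 + (2*(-4))/2)*8 = (-5/2 + (½)*(-8))*8 = (-5/2 - 4)*8 = -13/2*8 = -52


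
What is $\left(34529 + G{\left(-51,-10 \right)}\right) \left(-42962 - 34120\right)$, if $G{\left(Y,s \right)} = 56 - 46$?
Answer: $-2662335198$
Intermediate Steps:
$G{\left(Y,s \right)} = 10$ ($G{\left(Y,s \right)} = 56 - 46 = 10$)
$\left(34529 + G{\left(-51,-10 \right)}\right) \left(-42962 - 34120\right) = \left(34529 + 10\right) \left(-42962 - 34120\right) = 34539 \left(-77082\right) = -2662335198$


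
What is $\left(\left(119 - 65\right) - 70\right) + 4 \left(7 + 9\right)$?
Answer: $48$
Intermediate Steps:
$\left(\left(119 - 65\right) - 70\right) + 4 \left(7 + 9\right) = \left(\left(119 - 65\right) - 70\right) + 4 \cdot 16 = \left(54 - 70\right) + 64 = -16 + 64 = 48$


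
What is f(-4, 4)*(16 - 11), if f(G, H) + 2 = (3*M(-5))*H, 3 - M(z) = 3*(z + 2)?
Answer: 710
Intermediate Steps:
M(z) = -3 - 3*z (M(z) = 3 - 3*(z + 2) = 3 - 3*(2 + z) = 3 - (6 + 3*z) = 3 + (-6 - 3*z) = -3 - 3*z)
f(G, H) = -2 + 36*H (f(G, H) = -2 + (3*(-3 - 3*(-5)))*H = -2 + (3*(-3 + 15))*H = -2 + (3*12)*H = -2 + 36*H)
f(-4, 4)*(16 - 11) = (-2 + 36*4)*(16 - 11) = (-2 + 144)*5 = 142*5 = 710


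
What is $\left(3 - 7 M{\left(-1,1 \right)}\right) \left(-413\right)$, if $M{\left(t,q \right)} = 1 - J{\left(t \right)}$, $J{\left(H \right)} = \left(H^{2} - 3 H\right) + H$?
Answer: $-7021$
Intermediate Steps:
$J{\left(H \right)} = H^{2} - 2 H$
$M{\left(t,q \right)} = 1 - t \left(-2 + t\right)$
$\left(3 - 7 M{\left(-1,1 \right)}\right) \left(-413\right) = \left(3 - 7 \left(1 - - (-2 - 1)\right)\right) \left(-413\right) = \left(3 - 7 \left(1 - \left(-1\right) \left(-3\right)\right)\right) \left(-413\right) = \left(3 - 7 \left(1 - 3\right)\right) \left(-413\right) = \left(3 - -14\right) \left(-413\right) = \left(3 + 14\right) \left(-413\right) = 17 \left(-413\right) = -7021$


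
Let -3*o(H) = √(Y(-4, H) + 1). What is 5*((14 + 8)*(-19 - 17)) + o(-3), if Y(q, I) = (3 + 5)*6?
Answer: -11887/3 ≈ -3962.3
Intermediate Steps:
Y(q, I) = 48 (Y(q, I) = 8*6 = 48)
o(H) = -7/3 (o(H) = -√(48 + 1)/3 = -√49/3 = -⅓*7 = -7/3)
5*((14 + 8)*(-19 - 17)) + o(-3) = 5*((14 + 8)*(-19 - 17)) - 7/3 = 5*(22*(-36)) - 7/3 = 5*(-792) - 7/3 = -3960 - 7/3 = -11887/3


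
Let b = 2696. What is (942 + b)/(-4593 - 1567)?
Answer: -1819/3080 ≈ -0.59058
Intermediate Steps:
(942 + b)/(-4593 - 1567) = (942 + 2696)/(-4593 - 1567) = 3638/(-6160) = 3638*(-1/6160) = -1819/3080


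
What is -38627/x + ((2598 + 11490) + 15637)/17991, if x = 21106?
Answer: -67562507/379718046 ≈ -0.17793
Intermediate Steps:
-38627/x + ((2598 + 11490) + 15637)/17991 = -38627/21106 + ((2598 + 11490) + 15637)/17991 = -38627*1/21106 + (14088 + 15637)*(1/17991) = -38627/21106 + 29725*(1/17991) = -38627/21106 + 29725/17991 = -67562507/379718046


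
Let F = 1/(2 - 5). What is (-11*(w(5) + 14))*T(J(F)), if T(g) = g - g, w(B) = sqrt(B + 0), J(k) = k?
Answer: 0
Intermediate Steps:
F = -1/3 (F = 1/(-3) = -1/3 ≈ -0.33333)
w(B) = sqrt(B)
T(g) = 0
(-11*(w(5) + 14))*T(J(F)) = -11*(sqrt(5) + 14)*0 = -11*(14 + sqrt(5))*0 = (-154 - 11*sqrt(5))*0 = 0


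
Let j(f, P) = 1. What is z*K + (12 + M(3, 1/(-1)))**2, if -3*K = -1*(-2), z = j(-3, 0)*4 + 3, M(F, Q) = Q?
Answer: 349/3 ≈ 116.33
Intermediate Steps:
z = 7 (z = 1*4 + 3 = 4 + 3 = 7)
K = -2/3 (K = -(-1)*(-2)/3 = -1/3*2 = -2/3 ≈ -0.66667)
z*K + (12 + M(3, 1/(-1)))**2 = 7*(-2/3) + (12 + 1/(-1))**2 = -14/3 + (12 - 1)**2 = -14/3 + 11**2 = -14/3 + 121 = 349/3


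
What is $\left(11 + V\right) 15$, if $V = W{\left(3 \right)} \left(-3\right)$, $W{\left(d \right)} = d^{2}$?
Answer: $-240$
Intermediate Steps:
$V = -27$ ($V = 3^{2} \left(-3\right) = 9 \left(-3\right) = -27$)
$\left(11 + V\right) 15 = \left(11 - 27\right) 15 = \left(-16\right) 15 = -240$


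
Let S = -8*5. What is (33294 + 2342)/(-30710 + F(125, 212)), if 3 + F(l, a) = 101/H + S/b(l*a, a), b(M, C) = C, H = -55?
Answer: -51939470/44767149 ≈ -1.1602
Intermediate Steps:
S = -40
F(l, a) = -266/55 - 40/a (F(l, a) = -3 + (101/(-55) - 40/a) = -3 + (101*(-1/55) - 40/a) = -3 + (-101/55 - 40/a) = -266/55 - 40/a)
(33294 + 2342)/(-30710 + F(125, 212)) = (33294 + 2342)/(-30710 + (-266/55 - 40/212)) = 35636/(-30710 + (-266/55 - 40*1/212)) = 35636/(-30710 + (-266/55 - 10/53)) = 35636/(-30710 - 14648/2915) = 35636/(-89534298/2915) = 35636*(-2915/89534298) = -51939470/44767149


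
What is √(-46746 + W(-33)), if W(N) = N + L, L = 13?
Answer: I*√46766 ≈ 216.25*I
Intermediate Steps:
W(N) = 13 + N (W(N) = N + 13 = 13 + N)
√(-46746 + W(-33)) = √(-46746 + (13 - 33)) = √(-46746 - 20) = √(-46766) = I*√46766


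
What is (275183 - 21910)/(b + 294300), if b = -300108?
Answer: -253273/5808 ≈ -43.608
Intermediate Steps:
(275183 - 21910)/(b + 294300) = (275183 - 21910)/(-300108 + 294300) = 253273/(-5808) = 253273*(-1/5808) = -253273/5808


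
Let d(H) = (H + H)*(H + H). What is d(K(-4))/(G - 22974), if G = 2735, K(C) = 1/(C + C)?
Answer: -1/323824 ≈ -3.0881e-6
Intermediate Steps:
K(C) = 1/(2*C)
d(H) = 4*H² (d(H) = (2*H)*(2*H) = 4*H²)
d(K(-4))/(G - 22974) = (4*((½)/(-4))²)/(2735 - 22974) = (4*((½)*(-¼))²)/(-20239) = -4*(-⅛)²/20239 = -4/(20239*64) = -1/20239*1/16 = -1/323824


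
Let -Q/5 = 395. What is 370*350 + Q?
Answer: 127525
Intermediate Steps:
Q = -1975 (Q = -5*395 = -1975)
370*350 + Q = 370*350 - 1975 = 129500 - 1975 = 127525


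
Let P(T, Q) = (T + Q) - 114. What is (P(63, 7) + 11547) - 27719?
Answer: -16216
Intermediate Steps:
P(T, Q) = -114 + Q + T (P(T, Q) = (Q + T) - 114 = -114 + Q + T)
(P(63, 7) + 11547) - 27719 = ((-114 + 7 + 63) + 11547) - 27719 = (-44 + 11547) - 27719 = 11503 - 27719 = -16216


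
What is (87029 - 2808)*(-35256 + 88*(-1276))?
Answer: -12426303224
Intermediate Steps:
(87029 - 2808)*(-35256 + 88*(-1276)) = 84221*(-35256 - 112288) = 84221*(-147544) = -12426303224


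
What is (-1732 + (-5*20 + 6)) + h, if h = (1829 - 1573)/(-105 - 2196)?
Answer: -4201882/2301 ≈ -1826.1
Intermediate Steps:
h = -256/2301 (h = 256/(-2301) = 256*(-1/2301) = -256/2301 ≈ -0.11126)
(-1732 + (-5*20 + 6)) + h = (-1732 + (-5*20 + 6)) - 256/2301 = (-1732 + (-100 + 6)) - 256/2301 = (-1732 - 94) - 256/2301 = -1826 - 256/2301 = -4201882/2301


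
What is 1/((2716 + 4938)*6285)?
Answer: 1/48105390 ≈ 2.0788e-8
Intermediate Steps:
1/((2716 + 4938)*6285) = (1/6285)/7654 = (1/7654)*(1/6285) = 1/48105390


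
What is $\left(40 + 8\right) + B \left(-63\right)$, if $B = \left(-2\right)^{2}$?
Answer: $-204$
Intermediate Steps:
$B = 4$
$\left(40 + 8\right) + B \left(-63\right) = \left(40 + 8\right) + 4 \left(-63\right) = 48 - 252 = -204$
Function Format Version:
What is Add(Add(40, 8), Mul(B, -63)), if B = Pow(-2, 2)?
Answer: -204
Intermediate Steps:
B = 4
Add(Add(40, 8), Mul(B, -63)) = Add(Add(40, 8), Mul(4, -63)) = Add(48, -252) = -204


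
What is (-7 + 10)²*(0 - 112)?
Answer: -1008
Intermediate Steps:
(-7 + 10)²*(0 - 112) = 3²*(-112) = 9*(-112) = -1008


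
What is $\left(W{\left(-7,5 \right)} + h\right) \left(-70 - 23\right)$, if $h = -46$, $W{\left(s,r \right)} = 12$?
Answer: $3162$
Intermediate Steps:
$\left(W{\left(-7,5 \right)} + h\right) \left(-70 - 23\right) = \left(12 - 46\right) \left(-70 - 23\right) = - 34 \left(-70 - 23\right) = \left(-34\right) \left(-93\right) = 3162$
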